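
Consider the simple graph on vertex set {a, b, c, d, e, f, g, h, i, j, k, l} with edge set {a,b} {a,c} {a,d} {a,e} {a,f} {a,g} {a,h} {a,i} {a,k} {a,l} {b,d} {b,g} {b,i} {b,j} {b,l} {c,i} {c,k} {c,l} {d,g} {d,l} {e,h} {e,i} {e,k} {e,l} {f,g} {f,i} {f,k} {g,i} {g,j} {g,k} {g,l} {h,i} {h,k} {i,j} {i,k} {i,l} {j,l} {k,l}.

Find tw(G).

4

A width-4 tree decomposition is:
Bags: B1 = {a, e, i, k, l}  B2 = {a, g, i, k, l}  B3 = {a, c, i, k, l}  B4 = {a, f, g, i, k}  B5 = {a, e, h, i, k}  B6 = {a, b, g, i, l}  B7 = {b, g, i, j, l}  B8 = {a, b, d, g, l}
Tree: B1–B2, B1–B3, B2–B4, B1–B5, B2–B6, B6–B7, B6–B8
Each bag holds 5 vertices, so the decomposition has width 4, which upper-bounds the treewidth. For the lower bound, the 5 vertices {a, b, d, g, l} are pairwise adjacent, and any tree decomposition puts a clique entirely inside one bag — forcing width ≥ 4. The upper and lower bounds meet at 4, so that is the treewidth.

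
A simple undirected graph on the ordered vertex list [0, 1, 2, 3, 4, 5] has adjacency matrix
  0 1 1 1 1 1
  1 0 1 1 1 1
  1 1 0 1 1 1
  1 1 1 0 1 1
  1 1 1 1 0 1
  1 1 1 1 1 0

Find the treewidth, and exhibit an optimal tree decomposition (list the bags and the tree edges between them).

A single bag containing all 6 vertices is trivially a valid decomposition of width 5. On the other hand G contains the 6-clique {0, 1, 2, 3, 4, 5}. A clique must lie in a single bag of any decomposition, so no decomposition can have width below 5. Hence tw(G) = 5 exactly.

Treewidth 5.
One optimal decomposition is:
Bags: B1 = {0, 1, 2, 3, 4, 5}
Tree: (single bag)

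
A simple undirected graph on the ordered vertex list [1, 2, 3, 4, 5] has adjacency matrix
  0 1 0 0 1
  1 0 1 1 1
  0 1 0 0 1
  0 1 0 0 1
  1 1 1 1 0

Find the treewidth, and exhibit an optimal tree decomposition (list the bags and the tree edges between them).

Every bag has size at most 3, so the width is 3 − 1 = 2 and tw(G) ≤ 2. On the other hand G contains the 3-clique {1, 2, 5}. A clique must lie in a single bag of any decomposition, so no decomposition can have width below 2. Therefore the treewidth is 2.

Treewidth 2.
One such decomposition:
Bags: B1 = {2, 4, 5}  B2 = {2, 3, 5}  B3 = {1, 2, 5}
Tree: B1–B2, B2–B3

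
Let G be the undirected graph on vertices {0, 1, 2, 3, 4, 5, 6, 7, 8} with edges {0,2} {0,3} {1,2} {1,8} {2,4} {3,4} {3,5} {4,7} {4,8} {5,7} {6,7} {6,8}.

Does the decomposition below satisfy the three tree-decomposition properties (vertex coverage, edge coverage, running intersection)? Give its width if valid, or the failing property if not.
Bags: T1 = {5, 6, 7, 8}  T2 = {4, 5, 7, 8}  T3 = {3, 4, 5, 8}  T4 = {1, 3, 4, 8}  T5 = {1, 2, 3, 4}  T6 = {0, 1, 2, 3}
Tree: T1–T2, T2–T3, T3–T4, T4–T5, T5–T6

Yes; width 3.

Checking the three conditions: (i) the bags cover all of {0, 1, 2, 3, 4, 5, 6, 7, 8}; (ii) for each edge, some bag contains both endpoints; (iii) the bags containing any fixed vertex form a subtree. All hold, so the decomposition is valid with width 4 − 1 = 3.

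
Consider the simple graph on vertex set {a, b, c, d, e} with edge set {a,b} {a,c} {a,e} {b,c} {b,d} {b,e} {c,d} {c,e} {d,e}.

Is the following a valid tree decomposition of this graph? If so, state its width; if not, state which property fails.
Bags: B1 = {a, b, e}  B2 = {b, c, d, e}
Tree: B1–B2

No — edge (c,a) lies in no bag.

A tree decomposition must satisfy three properties: every vertex lies in some bag; for every edge, both endpoints lie together in some bag; and for every vertex, the bags containing it form a connected subtree. Here edge (c,a) lies in no bag, so the decomposition is invalid.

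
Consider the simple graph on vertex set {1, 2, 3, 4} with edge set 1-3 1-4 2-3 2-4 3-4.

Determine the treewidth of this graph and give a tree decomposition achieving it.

Treewidth 2.
One optimal decomposition is:
Bags: B1 = {2, 3, 4}  B2 = {1, 3, 4}
Tree: B1–B2

Each bag holds 3 vertices, so the decomposition has width 2, which upper-bounds the treewidth. On the other hand G contains the 3-clique {1, 3, 4}. A clique must lie in a single bag of any decomposition, so no decomposition can have width below 2. Hence tw(G) = 2 exactly.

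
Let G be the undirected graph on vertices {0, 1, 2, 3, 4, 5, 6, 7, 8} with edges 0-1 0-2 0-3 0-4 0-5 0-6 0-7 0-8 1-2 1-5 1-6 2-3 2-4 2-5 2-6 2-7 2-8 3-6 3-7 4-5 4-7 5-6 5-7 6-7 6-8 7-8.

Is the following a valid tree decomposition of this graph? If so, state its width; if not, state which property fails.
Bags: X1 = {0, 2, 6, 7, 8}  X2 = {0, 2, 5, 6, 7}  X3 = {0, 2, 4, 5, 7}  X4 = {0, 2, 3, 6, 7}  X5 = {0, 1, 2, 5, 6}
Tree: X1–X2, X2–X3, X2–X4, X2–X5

Every vertex of G appears in some bag (union = {0, 1, 2, 3, 4, 5, 6, 7, 8}); every edge is covered by a bag; and for each vertex v the set of bags containing v is connected in the bag tree. The decomposition is therefore valid. The largest bag has 5 vertices, so the width is 4.

Yes; width 4.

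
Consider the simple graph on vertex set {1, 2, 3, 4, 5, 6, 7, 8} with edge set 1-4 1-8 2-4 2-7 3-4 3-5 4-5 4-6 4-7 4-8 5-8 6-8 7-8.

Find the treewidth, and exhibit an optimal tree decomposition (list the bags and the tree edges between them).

Every bag has size at most 3, so the width is 3 − 1 = 2 and tw(G) ≤ 2. Conversely, {1, 4, 8} is a clique of size 3, and the vertices of any clique must share a bag in every tree decomposition; so some bag has ≥ 3 vertices and tw(G) ≥ 2. Therefore the treewidth is 2.

Treewidth 2.
One optimal decomposition is:
Bags: B1 = {4, 5, 8}  B2 = {1, 4, 8}  B3 = {4, 7, 8}  B4 = {4, 6, 8}  B5 = {3, 4, 5}  B6 = {2, 4, 7}
Tree: B1–B2, B1–B3, B3–B4, B1–B5, B3–B6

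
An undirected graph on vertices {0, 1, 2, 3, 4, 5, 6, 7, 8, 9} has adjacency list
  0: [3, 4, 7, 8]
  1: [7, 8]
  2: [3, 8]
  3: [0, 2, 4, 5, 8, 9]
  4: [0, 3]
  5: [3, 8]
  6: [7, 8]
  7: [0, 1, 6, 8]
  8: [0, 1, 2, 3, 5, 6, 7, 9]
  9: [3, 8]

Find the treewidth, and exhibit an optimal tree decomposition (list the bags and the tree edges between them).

Treewidth 2.
One optimal decomposition is:
Bags: B1 = {0, 3, 8}  B2 = {3, 8, 9}  B3 = {0, 7, 8}  B4 = {6, 7, 8}  B5 = {1, 7, 8}  B6 = {2, 3, 8}  B7 = {3, 5, 8}  B8 = {0, 3, 4}
Tree: B1–B2, B1–B3, B3–B4, B3–B5, B1–B6, B2–B7, B1–B8

The largest bag has 3 vertices, giving width 2; this decomposition certifies tw(G) ≤ 2. On the other hand G contains the 3-clique {1, 7, 8}. A clique must lie in a single bag of any decomposition, so no decomposition can have width below 2. Hence tw(G) = 2 exactly.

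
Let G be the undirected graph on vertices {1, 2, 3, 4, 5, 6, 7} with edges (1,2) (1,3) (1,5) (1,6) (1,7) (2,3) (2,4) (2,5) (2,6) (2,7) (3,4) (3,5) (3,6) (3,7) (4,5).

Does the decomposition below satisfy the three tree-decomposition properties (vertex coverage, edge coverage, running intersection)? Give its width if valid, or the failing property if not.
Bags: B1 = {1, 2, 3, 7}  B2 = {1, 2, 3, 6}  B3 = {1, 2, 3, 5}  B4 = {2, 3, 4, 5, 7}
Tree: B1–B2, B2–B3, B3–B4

A tree decomposition must satisfy three properties: every vertex lies in some bag; for every edge, both endpoints lie together in some bag; and for every vertex, the bags containing it form a connected subtree. Here bags containing vertex 7 are not connected in the tree, so the decomposition is invalid.

No — bags containing vertex 7 are not connected in the tree.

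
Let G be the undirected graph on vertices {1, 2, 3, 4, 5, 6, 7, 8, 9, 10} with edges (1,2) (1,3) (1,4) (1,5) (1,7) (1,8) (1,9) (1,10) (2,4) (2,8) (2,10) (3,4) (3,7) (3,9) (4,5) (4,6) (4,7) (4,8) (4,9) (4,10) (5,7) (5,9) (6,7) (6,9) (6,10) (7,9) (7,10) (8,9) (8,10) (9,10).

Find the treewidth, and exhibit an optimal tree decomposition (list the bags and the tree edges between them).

Each bag holds 5 vertices, so the decomposition has width 4, which upper-bounds the treewidth. On the other hand G contains the 5-clique {1, 4, 8, 9, 10}. A clique must lie in a single bag of any decomposition, so no decomposition can have width below 4. The upper and lower bounds meet at 4, so that is the treewidth.

Treewidth 4.
Bags: B1 = {1, 4, 8, 9, 10}  B2 = {1, 4, 7, 9, 10}  B3 = {1, 2, 4, 8, 10}  B4 = {4, 6, 7, 9, 10}  B5 = {1, 4, 5, 7, 9}  B6 = {1, 3, 4, 7, 9}
Tree: B1–B2, B1–B3, B2–B4, B2–B5, B2–B6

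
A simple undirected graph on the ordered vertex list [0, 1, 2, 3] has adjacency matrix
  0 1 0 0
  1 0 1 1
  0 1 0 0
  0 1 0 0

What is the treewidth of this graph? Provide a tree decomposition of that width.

Treewidth 1.
One optimal decomposition is:
Bags: B1 = {0, 1}  B2 = {1, 3}  B3 = {1, 2}
Tree: B1–B2, B1–B3

Every bag has size at most 2, so the width is 2 − 1 = 1 and tw(G) ≤ 1. Any graph with an edge has treewidth ≥ 1, and G has the edge 0–1. Combining the bounds, tw(G) = 1.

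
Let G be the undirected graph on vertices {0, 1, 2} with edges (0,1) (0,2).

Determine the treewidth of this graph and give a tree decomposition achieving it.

Treewidth 1.
One such decomposition:
Bags: B1 = {0, 1}  B2 = {0, 2}
Tree: B1–B2

The largest bag has 2 vertices, giving width 1; this decomposition certifies tw(G) ≤ 1. G has an edge, so its treewidth is at least 1. Therefore the treewidth is 1.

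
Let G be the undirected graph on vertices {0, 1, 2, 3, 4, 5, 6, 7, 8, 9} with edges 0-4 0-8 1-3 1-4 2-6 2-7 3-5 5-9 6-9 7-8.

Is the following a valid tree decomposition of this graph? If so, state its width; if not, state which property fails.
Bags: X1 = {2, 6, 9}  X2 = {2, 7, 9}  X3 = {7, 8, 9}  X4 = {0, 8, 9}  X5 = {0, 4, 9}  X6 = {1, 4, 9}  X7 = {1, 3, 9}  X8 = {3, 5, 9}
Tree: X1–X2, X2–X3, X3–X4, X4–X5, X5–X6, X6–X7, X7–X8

Yes; width 2.

Checking the three conditions: (i) the bags cover all of {0, 1, 2, 3, 4, 5, 6, 7, 8, 9}; (ii) for each edge, some bag contains both endpoints; (iii) the bags containing any fixed vertex form a subtree. All hold, so the decomposition is valid with width 3 − 1 = 2.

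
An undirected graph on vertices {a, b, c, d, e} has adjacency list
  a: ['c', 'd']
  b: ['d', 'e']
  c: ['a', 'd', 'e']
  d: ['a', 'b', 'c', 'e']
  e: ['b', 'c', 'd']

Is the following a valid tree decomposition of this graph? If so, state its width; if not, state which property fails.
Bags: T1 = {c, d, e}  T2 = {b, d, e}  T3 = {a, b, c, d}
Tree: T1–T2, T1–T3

A tree decomposition must satisfy three properties: every vertex lies in some bag; for every edge, both endpoints lie together in some bag; and for every vertex, the bags containing it form a connected subtree. Here bags containing vertex b are not connected in the tree, so the decomposition is invalid.

No — bags containing vertex b are not connected in the tree.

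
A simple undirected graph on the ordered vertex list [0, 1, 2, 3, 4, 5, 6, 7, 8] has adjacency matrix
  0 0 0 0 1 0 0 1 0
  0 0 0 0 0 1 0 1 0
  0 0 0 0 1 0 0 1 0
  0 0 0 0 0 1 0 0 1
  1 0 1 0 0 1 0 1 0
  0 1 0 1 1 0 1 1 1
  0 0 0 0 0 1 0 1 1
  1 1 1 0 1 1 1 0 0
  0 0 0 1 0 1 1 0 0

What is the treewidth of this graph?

2

A width-2 tree decomposition is:
Bags: B1 = {5, 6, 7}  B2 = {4, 5, 7}  B3 = {5, 6, 8}  B4 = {0, 4, 7}  B5 = {3, 5, 8}  B6 = {2, 4, 7}  B7 = {1, 5, 7}
Tree: B1–B2, B1–B3, B2–B4, B3–B5, B2–B6, B1–B7
The largest bag has 3 vertices, giving width 2; this decomposition certifies tw(G) ≤ 2. On the other hand G contains the 3-clique {0, 4, 7}. A clique must lie in a single bag of any decomposition, so no decomposition can have width below 2. Therefore the treewidth is 2.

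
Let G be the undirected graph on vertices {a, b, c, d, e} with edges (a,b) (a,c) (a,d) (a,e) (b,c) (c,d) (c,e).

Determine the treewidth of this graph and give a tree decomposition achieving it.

Every bag has size at most 3, so the width is 3 − 1 = 2 and tw(G) ≤ 2. Conversely, {a, c, d} is a clique of size 3, and the vertices of any clique must share a bag in every tree decomposition; so some bag has ≥ 3 vertices and tw(G) ≥ 2. The upper and lower bounds meet at 2, so that is the treewidth.

Treewidth 2.
One optimal decomposition is:
Bags: B1 = {a, b, c}  B2 = {a, c, e}  B3 = {a, c, d}
Tree: B1–B2, B1–B3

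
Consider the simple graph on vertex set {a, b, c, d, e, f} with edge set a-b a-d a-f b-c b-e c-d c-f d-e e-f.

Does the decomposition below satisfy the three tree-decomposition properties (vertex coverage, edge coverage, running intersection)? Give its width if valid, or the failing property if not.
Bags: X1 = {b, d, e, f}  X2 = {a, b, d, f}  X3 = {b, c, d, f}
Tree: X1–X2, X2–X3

Yes; width 3.

Vertex coverage: the bags together contain {a, b, c, d, e, f}, the full vertex set. Edge coverage: each edge of G has both endpoints in at least one bag. Running intersection: for every vertex, the bags containing it form a connected subtree. All three properties hold, so this is a valid tree decomposition of width max|bag| − 1 = 3, and hence tw(G) ≤ 3.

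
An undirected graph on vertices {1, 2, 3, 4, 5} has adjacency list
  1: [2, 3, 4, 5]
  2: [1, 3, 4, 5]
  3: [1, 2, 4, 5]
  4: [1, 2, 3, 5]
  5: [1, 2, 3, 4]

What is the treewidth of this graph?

4

A width-4 tree decomposition is:
Bags: B1 = {1, 2, 3, 4, 5}
Tree: (single bag)
With just one bag of size 5, the width is 5 − 1 = 4, so tw(G) ≤ 4. On the other hand G contains the 5-clique {1, 2, 3, 4, 5}. A clique must lie in a single bag of any decomposition, so no decomposition can have width below 4. Therefore the treewidth is 4.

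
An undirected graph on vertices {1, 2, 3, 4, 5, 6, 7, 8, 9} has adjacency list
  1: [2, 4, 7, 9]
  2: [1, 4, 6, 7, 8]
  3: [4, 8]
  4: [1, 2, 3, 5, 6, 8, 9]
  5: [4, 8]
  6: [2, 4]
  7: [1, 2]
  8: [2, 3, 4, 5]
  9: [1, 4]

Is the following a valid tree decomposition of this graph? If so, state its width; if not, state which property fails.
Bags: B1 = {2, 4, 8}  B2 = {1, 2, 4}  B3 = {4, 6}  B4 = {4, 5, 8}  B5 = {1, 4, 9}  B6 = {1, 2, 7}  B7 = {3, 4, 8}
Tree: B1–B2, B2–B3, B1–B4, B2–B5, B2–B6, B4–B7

No — edge (2,6) lies in no bag.

A tree decomposition must satisfy three properties: every vertex lies in some bag; for every edge, both endpoints lie together in some bag; and for every vertex, the bags containing it form a connected subtree. Here edge (2,6) lies in no bag, so the decomposition is invalid.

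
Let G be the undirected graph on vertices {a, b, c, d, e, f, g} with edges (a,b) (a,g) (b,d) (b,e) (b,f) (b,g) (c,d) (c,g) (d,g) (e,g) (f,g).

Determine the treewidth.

2

A width-2 tree decomposition is:
Bags: B1 = {b, d, g}  B2 = {c, d, g}  B3 = {b, f, g}  B4 = {b, e, g}  B5 = {a, b, g}
Tree: B1–B2, B1–B3, B3–B4, B4–B5
Every bag has size at most 3, so the width is 3 − 1 = 2 and tw(G) ≤ 2. On the other hand G contains the 3-clique {c, d, g}. A clique must lie in a single bag of any decomposition, so no decomposition can have width below 2. Therefore the treewidth is 2.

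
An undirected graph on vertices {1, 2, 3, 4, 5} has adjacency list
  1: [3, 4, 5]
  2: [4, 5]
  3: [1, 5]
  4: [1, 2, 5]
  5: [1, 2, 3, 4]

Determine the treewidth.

A width-2 tree decomposition is:
Bags: B1 = {1, 3, 5}  B2 = {1, 4, 5}  B3 = {2, 4, 5}
Tree: B1–B2, B2–B3
Every bag has size at most 3, so the width is 3 − 1 = 2 and tw(G) ≤ 2. Conversely, {1, 3, 5} is a clique of size 3, and the vertices of any clique must share a bag in every tree decomposition; so some bag has ≥ 3 vertices and tw(G) ≥ 2. Hence tw(G) = 2 exactly.

2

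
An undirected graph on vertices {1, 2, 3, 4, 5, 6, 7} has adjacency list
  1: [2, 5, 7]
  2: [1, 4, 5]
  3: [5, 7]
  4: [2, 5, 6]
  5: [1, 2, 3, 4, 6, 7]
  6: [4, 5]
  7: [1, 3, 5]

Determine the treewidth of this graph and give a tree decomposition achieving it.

Each bag holds 3 vertices, so the decomposition has width 2, which upper-bounds the treewidth. On the other hand G contains the 3-clique {1, 2, 5}. A clique must lie in a single bag of any decomposition, so no decomposition can have width below 2. Combining the bounds, tw(G) = 2.

Treewidth 2.
One such decomposition:
Bags: B1 = {1, 2, 5}  B2 = {2, 4, 5}  B3 = {4, 5, 6}  B4 = {1, 5, 7}  B5 = {3, 5, 7}
Tree: B1–B2, B2–B3, B1–B4, B4–B5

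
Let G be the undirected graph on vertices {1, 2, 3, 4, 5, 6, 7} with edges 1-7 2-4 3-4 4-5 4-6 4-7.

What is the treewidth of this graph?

A width-1 tree decomposition is:
Bags: B1 = {4, 6}  B2 = {2, 4}  B3 = {3, 4}  B4 = {4, 7}  B5 = {1, 7}  B6 = {4, 5}
Tree: B1–B2, B1–B3, B3–B4, B4–B5, B3–B6
Each bag holds 2 vertices, so the decomposition has width 1, which upper-bounds the treewidth. Any graph with an edge has treewidth ≥ 1, and G has the edge 6–4. Therefore the treewidth is 1.

1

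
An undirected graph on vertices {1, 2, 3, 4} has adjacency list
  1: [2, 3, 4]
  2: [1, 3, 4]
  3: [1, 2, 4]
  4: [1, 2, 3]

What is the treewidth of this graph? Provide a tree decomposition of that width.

Treewidth 3.
Bags: B1 = {1, 2, 3, 4}
Tree: (single bag)

A single bag containing all 4 vertices is trivially a valid decomposition of width 3. Conversely, {1, 2, 3, 4} is a clique of size 4, and the vertices of any clique must share a bag in every tree decomposition; so some bag has ≥ 4 vertices and tw(G) ≥ 3. Therefore the treewidth is 3.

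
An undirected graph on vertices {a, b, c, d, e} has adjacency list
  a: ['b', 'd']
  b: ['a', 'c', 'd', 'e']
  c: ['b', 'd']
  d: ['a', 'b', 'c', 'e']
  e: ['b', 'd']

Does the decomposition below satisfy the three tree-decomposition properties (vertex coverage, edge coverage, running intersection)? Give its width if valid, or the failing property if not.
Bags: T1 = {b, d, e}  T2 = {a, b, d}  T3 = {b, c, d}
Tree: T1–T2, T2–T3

Every vertex of G appears in some bag (union = {a, b, c, d, e}); every edge is covered by a bag; and for each vertex v the set of bags containing v is connected in the bag tree. The decomposition is therefore valid. The largest bag has 3 vertices, so the width is 2.

Yes; width 2.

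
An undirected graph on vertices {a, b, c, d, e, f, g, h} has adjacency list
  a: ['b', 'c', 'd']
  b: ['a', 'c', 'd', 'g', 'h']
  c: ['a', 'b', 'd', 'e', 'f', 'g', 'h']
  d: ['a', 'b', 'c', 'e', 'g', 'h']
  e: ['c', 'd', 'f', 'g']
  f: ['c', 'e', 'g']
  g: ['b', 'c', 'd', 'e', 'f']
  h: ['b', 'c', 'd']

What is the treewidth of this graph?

3

A width-3 tree decomposition is:
Bags: B1 = {c, d, e, g}  B2 = {b, c, d, g}  B3 = {c, e, f, g}  B4 = {a, b, c, d}  B5 = {b, c, d, h}
Tree: B1–B2, B1–B3, B2–B4, B4–B5
Each bag holds 4 vertices, so the decomposition has width 3, which upper-bounds the treewidth. For the lower bound, the 4 vertices {c, d, e, g} are pairwise adjacent, and any tree decomposition puts a clique entirely inside one bag — forcing width ≥ 3. The upper and lower bounds meet at 3, so that is the treewidth.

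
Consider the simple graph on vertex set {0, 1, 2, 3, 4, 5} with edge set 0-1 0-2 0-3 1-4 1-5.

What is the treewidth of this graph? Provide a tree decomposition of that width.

Each bag holds 2 vertices, so the decomposition has width 1, which upper-bounds the treewidth. Since G has at least one edge (e.g. 1–5), it is not an edgeless graph, so tw(G) ≥ 1. The upper and lower bounds meet at 1, so that is the treewidth.

Treewidth 1.
One such decomposition:
Bags: B1 = {1, 5}  B2 = {0, 1}  B3 = {0, 2}  B4 = {1, 4}  B5 = {0, 3}
Tree: B1–B2, B2–B3, B1–B4, B2–B5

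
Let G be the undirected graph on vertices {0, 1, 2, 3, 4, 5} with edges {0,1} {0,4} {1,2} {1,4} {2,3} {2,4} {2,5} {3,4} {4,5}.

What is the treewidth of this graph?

2

A width-2 tree decomposition is:
Bags: B1 = {2, 4, 5}  B2 = {1, 2, 4}  B3 = {2, 3, 4}  B4 = {0, 1, 4}
Tree: B1–B2, B1–B3, B2–B4
Each bag holds 3 vertices, so the decomposition has width 2, which upper-bounds the treewidth. Conversely, {0, 1, 4} is a clique of size 3, and the vertices of any clique must share a bag in every tree decomposition; so some bag has ≥ 3 vertices and tw(G) ≥ 2. Combining the bounds, tw(G) = 2.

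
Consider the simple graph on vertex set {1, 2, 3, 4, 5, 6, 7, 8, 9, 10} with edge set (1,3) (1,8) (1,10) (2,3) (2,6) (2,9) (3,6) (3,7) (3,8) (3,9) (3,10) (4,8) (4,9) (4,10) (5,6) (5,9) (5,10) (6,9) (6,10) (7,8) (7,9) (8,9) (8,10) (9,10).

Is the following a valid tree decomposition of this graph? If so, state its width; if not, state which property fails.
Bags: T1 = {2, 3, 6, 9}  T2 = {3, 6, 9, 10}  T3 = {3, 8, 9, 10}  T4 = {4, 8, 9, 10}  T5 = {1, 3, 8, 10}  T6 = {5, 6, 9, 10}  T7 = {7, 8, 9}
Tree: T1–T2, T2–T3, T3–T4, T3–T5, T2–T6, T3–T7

A tree decomposition must satisfy three properties: every vertex lies in some bag; for every edge, both endpoints lie together in some bag; and for every vertex, the bags containing it form a connected subtree. Here edge (3,7) lies in no bag, so the decomposition is invalid.

No — edge (3,7) lies in no bag.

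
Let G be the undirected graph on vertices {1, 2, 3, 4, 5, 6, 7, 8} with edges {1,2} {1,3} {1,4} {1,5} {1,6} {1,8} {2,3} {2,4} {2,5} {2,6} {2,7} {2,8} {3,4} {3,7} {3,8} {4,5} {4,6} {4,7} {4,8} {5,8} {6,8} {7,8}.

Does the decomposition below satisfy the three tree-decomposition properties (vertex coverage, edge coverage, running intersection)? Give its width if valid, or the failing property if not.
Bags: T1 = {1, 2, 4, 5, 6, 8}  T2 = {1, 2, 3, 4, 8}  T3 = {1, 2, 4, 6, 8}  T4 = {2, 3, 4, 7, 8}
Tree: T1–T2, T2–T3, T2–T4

No — bags containing vertex 6 are not connected in the tree.

A tree decomposition must satisfy three properties: every vertex lies in some bag; for every edge, both endpoints lie together in some bag; and for every vertex, the bags containing it form a connected subtree. Here bags containing vertex 6 are not connected in the tree, so the decomposition is invalid.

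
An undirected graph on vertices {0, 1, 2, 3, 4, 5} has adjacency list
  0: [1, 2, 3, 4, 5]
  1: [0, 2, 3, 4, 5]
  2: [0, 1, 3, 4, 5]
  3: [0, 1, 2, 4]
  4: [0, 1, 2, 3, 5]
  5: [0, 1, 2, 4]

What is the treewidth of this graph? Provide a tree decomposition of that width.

Treewidth 4.
One optimal decomposition is:
Bags: B1 = {0, 1, 2, 4, 5}  B2 = {0, 1, 2, 3, 4}
Tree: B1–B2

Every bag has size at most 5, so the width is 5 − 1 = 4 and tw(G) ≤ 4. On the other hand G contains the 5-clique {0, 1, 2, 3, 4}. A clique must lie in a single bag of any decomposition, so no decomposition can have width below 4. Therefore the treewidth is 4.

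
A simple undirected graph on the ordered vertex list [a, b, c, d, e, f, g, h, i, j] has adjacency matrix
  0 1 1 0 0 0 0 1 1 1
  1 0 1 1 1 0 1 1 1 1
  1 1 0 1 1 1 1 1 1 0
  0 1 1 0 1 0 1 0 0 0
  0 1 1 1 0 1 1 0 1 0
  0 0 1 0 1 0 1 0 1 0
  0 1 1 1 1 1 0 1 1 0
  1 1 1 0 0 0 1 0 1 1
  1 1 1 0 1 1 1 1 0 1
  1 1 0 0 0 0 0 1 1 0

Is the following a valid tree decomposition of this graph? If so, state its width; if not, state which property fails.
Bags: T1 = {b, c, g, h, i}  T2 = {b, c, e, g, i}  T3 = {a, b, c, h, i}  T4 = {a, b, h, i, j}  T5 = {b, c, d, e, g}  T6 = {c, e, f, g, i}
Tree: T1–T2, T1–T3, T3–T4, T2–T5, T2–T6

Yes; width 4.

Vertex coverage: the bags together contain {a, b, c, d, e, f, g, h, i, j}, the full vertex set. Edge coverage: each edge of G has both endpoints in at least one bag. Running intersection: for every vertex, the bags containing it form a connected subtree. All three properties hold, so this is a valid tree decomposition of width max|bag| − 1 = 4, and hence tw(G) ≤ 4.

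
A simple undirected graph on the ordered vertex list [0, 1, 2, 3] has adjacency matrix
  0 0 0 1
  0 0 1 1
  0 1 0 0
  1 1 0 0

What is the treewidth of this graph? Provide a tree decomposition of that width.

Each bag holds 2 vertices, so the decomposition has width 1, which upper-bounds the treewidth. Since G has at least one edge (e.g. 0–3), it is not an edgeless graph, so tw(G) ≥ 1. Combining the bounds, tw(G) = 1.

Treewidth 1.
One such decomposition:
Bags: B1 = {0, 3}  B2 = {1, 3}  B3 = {1, 2}
Tree: B1–B2, B2–B3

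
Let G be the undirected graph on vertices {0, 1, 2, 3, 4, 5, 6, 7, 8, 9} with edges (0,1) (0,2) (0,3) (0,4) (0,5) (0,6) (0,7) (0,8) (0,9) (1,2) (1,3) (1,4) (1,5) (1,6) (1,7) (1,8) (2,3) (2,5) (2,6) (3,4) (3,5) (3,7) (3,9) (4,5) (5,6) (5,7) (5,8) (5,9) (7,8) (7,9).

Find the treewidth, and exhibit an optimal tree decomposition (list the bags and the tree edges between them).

The largest bag has 5 vertices, giving width 4; this decomposition certifies tw(G) ≤ 4. On the other hand G contains the 5-clique {0, 1, 5, 7, 8}. A clique must lie in a single bag of any decomposition, so no decomposition can have width below 4. Therefore the treewidth is 4.

Treewidth 4.
One optimal decomposition is:
Bags: B1 = {0, 1, 2, 3, 5}  B2 = {0, 1, 3, 5, 7}  B3 = {0, 1, 3, 4, 5}  B4 = {0, 1, 5, 7, 8}  B5 = {0, 3, 5, 7, 9}  B6 = {0, 1, 2, 5, 6}
Tree: B1–B2, B1–B3, B2–B4, B2–B5, B1–B6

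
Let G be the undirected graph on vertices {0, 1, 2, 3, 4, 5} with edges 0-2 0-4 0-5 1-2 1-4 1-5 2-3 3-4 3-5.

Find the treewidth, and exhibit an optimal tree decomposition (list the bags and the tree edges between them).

Treewidth 3.
One optimal decomposition is:
Bags: B1 = {0, 1, 3, 5}  B2 = {0, 1, 2, 3}  B3 = {0, 1, 3, 4}
Tree: B1–B2, B2–B3

The largest bag has 4 vertices, giving width 3; this decomposition certifies tw(G) ≤ 3. For the lower bound: the 4 vertex sets {1,5}, {2,3}, {0}, {4} are disjoint, each induces a connected subgraph, and every pair is joined by at least one edge of G. Contracting each set to a single vertex therefore yields K_{4} as a minor, and since treewidth is minor-monotone, tw(G) ≥ tw(K_{4}) = 3. The upper and lower bounds meet at 3, so that is the treewidth.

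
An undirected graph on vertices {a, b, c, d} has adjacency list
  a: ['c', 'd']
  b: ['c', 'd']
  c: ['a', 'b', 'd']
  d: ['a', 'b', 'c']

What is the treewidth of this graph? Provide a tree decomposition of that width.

The largest bag has 3 vertices, giving width 2; this decomposition certifies tw(G) ≤ 2. For the lower bound, the 3 vertices {a, c, d} are pairwise adjacent, and any tree decomposition puts a clique entirely inside one bag — forcing width ≥ 2. Therefore the treewidth is 2.

Treewidth 2.
Bags: B1 = {a, c, d}  B2 = {b, c, d}
Tree: B1–B2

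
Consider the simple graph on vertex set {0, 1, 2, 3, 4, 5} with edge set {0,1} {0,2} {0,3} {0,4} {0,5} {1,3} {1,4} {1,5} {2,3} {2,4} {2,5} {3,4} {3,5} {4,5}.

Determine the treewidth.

A width-4 tree decomposition is:
Bags: B1 = {0, 2, 3, 4, 5}  B2 = {0, 1, 3, 4, 5}
Tree: B1–B2
Every bag has size at most 5, so the width is 5 − 1 = 4 and tw(G) ≤ 4. On the other hand G contains the 5-clique {0, 1, 3, 4, 5}. A clique must lie in a single bag of any decomposition, so no decomposition can have width below 4. Hence tw(G) = 4 exactly.

4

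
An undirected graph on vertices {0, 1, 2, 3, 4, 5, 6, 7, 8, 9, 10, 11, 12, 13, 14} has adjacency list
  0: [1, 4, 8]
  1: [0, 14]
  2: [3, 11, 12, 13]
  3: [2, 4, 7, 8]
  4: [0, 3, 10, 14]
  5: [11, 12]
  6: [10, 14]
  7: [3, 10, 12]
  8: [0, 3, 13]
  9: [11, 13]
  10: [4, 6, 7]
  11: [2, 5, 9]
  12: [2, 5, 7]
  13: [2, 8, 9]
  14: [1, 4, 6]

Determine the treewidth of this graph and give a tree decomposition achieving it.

Treewidth 3.
One optimal decomposition is:
Bags: B1 = {5, 9, 11, 12}  B2 = {2, 9, 11, 12}  B3 = {2, 9, 12, 13}  B4 = {2, 7, 12, 13}  B5 = {2, 3, 7, 13}  B6 = {3, 7, 8, 13}  B7 = {3, 7, 8, 10}  B8 = {3, 4, 8, 10}  B9 = {0, 4, 8, 10}  B10 = {0, 4, 6, 10}  B11 = {0, 4, 6, 14}  B12 = {0, 1, 6, 14}
Tree: B1–B2, B2–B3, B3–B4, B4–B5, B5–B6, B6–B7, B7–B8, B8–B9, B9–B10, B10–B11, B11–B12

Each bag holds 4 vertices, so the decomposition has width 3, which upper-bounds the treewidth. For the lower bound: the 4 vertex sets {5,9,11}, {12}, {2}, {3,7,8,13} are disjoint, each induces a connected subgraph, and every pair is joined by at least one edge of G. Contracting each set to a single vertex therefore yields K_{4} as a minor, and since treewidth is minor-monotone, tw(G) ≥ tw(K_{4}) = 3. The upper and lower bounds meet at 3, so that is the treewidth.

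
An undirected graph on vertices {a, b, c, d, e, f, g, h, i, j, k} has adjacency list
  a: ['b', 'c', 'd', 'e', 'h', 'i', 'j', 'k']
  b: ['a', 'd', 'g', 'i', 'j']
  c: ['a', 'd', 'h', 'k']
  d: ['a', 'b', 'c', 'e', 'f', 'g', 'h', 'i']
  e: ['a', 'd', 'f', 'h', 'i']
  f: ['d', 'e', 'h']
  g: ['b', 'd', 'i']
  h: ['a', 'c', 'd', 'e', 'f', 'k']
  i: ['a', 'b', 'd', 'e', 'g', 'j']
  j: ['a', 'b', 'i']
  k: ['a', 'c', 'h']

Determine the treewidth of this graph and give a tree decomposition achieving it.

Treewidth 3.
One such decomposition:
Bags: B1 = {d, e, f, h}  B2 = {a, d, e, h}  B3 = {a, c, d, h}  B4 = {a, d, e, i}  B5 = {a, c, h, k}  B6 = {a, b, d, i}  B7 = {b, d, g, i}  B8 = {a, b, i, j}
Tree: B1–B2, B2–B3, B2–B4, B3–B5, B4–B6, B6–B7, B6–B8

Each bag holds 4 vertices, so the decomposition has width 3, which upper-bounds the treewidth. For the lower bound, the 4 vertices {b, d, g, i} are pairwise adjacent, and any tree decomposition puts a clique entirely inside one bag — forcing width ≥ 3. Therefore the treewidth is 3.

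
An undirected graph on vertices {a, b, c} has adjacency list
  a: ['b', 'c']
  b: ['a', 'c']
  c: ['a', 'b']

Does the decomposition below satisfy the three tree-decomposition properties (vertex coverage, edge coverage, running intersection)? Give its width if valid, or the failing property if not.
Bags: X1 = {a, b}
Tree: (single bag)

A tree decomposition must satisfy three properties: every vertex lies in some bag; for every edge, both endpoints lie together in some bag; and for every vertex, the bags containing it form a connected subtree. Here vertex c appears in no bag, so the decomposition is invalid.

No — vertex c appears in no bag.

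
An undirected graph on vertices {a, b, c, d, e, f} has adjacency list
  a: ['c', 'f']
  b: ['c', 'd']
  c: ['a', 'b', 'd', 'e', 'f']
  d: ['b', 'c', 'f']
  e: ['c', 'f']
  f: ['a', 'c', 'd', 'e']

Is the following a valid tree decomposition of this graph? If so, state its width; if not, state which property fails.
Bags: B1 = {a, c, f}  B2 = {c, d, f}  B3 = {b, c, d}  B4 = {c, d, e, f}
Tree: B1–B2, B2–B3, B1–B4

No — bags containing vertex d are not connected in the tree.

A tree decomposition must satisfy three properties: every vertex lies in some bag; for every edge, both endpoints lie together in some bag; and for every vertex, the bags containing it form a connected subtree. Here bags containing vertex d are not connected in the tree, so the decomposition is invalid.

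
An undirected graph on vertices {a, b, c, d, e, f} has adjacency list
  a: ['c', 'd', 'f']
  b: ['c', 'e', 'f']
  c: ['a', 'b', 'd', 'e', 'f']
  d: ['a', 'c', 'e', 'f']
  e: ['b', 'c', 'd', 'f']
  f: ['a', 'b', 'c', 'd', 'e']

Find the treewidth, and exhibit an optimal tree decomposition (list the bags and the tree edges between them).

The largest bag has 4 vertices, giving width 3; this decomposition certifies tw(G) ≤ 3. On the other hand G contains the 4-clique {c, d, e, f}. A clique must lie in a single bag of any decomposition, so no decomposition can have width below 3. Combining the bounds, tw(G) = 3.

Treewidth 3.
Bags: B1 = {a, c, d, f}  B2 = {c, d, e, f}  B3 = {b, c, e, f}
Tree: B1–B2, B2–B3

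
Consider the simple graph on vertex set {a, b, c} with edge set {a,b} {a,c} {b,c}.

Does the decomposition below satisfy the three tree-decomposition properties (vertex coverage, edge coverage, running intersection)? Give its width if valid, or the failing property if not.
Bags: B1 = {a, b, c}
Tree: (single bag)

Yes; width 2.

Every vertex of G appears in some bag (union = {a, b, c}); every edge is covered by a bag; and for each vertex v the set of bags containing v is connected in the bag tree. The decomposition is therefore valid. The largest bag has 3 vertices, so the width is 2.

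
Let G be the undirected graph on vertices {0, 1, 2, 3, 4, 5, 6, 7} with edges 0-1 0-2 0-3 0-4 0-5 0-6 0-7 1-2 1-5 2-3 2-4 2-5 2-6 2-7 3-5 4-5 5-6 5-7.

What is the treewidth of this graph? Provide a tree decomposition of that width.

Treewidth 3.
One optimal decomposition is:
Bags: B1 = {0, 1, 2, 5}  B2 = {0, 2, 5, 7}  B3 = {0, 2, 5, 6}  B4 = {0, 2, 4, 5}  B5 = {0, 2, 3, 5}
Tree: B1–B2, B1–B3, B1–B4, B3–B5

The largest bag has 4 vertices, giving width 3; this decomposition certifies tw(G) ≤ 3. On the other hand G contains the 4-clique {0, 1, 2, 5}. A clique must lie in a single bag of any decomposition, so no decomposition can have width below 3. Hence tw(G) = 3 exactly.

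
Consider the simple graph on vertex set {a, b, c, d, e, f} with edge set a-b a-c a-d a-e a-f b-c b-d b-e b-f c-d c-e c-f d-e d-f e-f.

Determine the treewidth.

5

A width-5 tree decomposition is:
Bags: B1 = {a, b, c, d, e, f}
Tree: (single bag)
With just one bag of size 6, the width is 6 − 1 = 5, so tw(G) ≤ 5. On the other hand G contains the 6-clique {a, b, c, d, e, f}. A clique must lie in a single bag of any decomposition, so no decomposition can have width below 5. Combining the bounds, tw(G) = 5.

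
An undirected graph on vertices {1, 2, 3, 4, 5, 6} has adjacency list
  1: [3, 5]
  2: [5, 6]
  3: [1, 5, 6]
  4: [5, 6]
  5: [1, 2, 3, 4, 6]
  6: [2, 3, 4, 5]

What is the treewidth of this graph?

A width-2 tree decomposition is:
Bags: B1 = {4, 5, 6}  B2 = {3, 5, 6}  B3 = {1, 3, 5}  B4 = {2, 5, 6}
Tree: B1–B2, B2–B3, B1–B4
The largest bag has 3 vertices, giving width 2; this decomposition certifies tw(G) ≤ 2. For the lower bound, the 3 vertices {1, 3, 5} are pairwise adjacent, and any tree decomposition puts a clique entirely inside one bag — forcing width ≥ 2. Hence tw(G) = 2 exactly.

2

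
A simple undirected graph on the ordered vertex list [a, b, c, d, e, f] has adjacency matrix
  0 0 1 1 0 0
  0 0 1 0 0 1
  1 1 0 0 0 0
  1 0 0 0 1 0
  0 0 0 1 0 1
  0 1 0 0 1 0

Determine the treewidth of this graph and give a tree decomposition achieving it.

Treewidth 2.
Bags: B1 = {d, e, f}  B2 = {a, d, f}  B3 = {a, c, f}  B4 = {b, c, f}
Tree: B1–B2, B2–B3, B3–B4

Each bag holds 3 vertices, so the decomposition has width 2, which upper-bounds the treewidth. The edges f–e–d–a–c–b–f form a cycle, so G is not a tree and its treewidth is at least 2. Therefore the treewidth is 2.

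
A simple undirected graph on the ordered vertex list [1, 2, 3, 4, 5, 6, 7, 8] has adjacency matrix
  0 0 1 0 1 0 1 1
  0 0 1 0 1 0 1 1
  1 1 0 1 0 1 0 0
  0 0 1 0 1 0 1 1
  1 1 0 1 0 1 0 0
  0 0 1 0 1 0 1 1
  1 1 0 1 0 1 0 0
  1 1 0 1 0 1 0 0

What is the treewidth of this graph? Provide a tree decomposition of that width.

Treewidth 4.
One optimal decomposition is:
Bags: B1 = {3, 4, 5, 7, 8}  B2 = {1, 3, 5, 7, 8}  B3 = {2, 3, 5, 7, 8}  B4 = {3, 5, 6, 7, 8}
Tree: B1–B2, B2–B3, B3–B4

The largest bag has 5 vertices, giving width 4; this decomposition certifies tw(G) ≤ 4. For the lower bound: the 5 vertex sets {4,8}, {1,7}, {2,3}, {5}, {6} are disjoint, each induces a connected subgraph, and every pair is joined by at least one edge of G. Contracting each set to a single vertex therefore yields K_{5} as a minor, and since treewidth is minor-monotone, tw(G) ≥ tw(K_{5}) = 4. The upper and lower bounds meet at 4, so that is the treewidth.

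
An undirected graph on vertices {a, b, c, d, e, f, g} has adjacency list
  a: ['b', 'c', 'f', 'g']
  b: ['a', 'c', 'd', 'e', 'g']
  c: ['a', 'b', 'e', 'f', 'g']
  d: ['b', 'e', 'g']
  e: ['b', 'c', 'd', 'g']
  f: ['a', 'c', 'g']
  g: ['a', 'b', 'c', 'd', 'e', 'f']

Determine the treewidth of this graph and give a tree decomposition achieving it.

Treewidth 3.
One such decomposition:
Bags: B1 = {a, b, c, g}  B2 = {b, c, e, g}  B3 = {a, c, f, g}  B4 = {b, d, e, g}
Tree: B1–B2, B1–B3, B2–B4

The largest bag has 4 vertices, giving width 3; this decomposition certifies tw(G) ≤ 3. For the lower bound, the 4 vertices {a, c, f, g} are pairwise adjacent, and any tree decomposition puts a clique entirely inside one bag — forcing width ≥ 3. The upper and lower bounds meet at 3, so that is the treewidth.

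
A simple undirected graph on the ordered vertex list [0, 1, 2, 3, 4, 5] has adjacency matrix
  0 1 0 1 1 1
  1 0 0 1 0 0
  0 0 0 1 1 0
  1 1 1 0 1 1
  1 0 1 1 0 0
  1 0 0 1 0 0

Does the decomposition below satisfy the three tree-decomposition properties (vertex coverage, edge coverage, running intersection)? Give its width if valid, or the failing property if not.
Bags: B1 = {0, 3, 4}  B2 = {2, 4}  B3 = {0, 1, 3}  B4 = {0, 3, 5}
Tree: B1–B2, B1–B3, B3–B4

No — edge (3,2) lies in no bag.

A tree decomposition must satisfy three properties: every vertex lies in some bag; for every edge, both endpoints lie together in some bag; and for every vertex, the bags containing it form a connected subtree. Here edge (3,2) lies in no bag, so the decomposition is invalid.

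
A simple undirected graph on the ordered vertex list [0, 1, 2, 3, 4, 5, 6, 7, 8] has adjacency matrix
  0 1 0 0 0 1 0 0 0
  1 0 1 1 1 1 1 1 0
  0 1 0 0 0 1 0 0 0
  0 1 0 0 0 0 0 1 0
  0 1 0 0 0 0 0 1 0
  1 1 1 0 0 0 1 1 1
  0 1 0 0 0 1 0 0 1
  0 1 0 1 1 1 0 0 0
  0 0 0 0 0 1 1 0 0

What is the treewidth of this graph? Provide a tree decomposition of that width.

The largest bag has 3 vertices, giving width 2; this decomposition certifies tw(G) ≤ 2. Conversely, {5, 6, 8} is a clique of size 3, and the vertices of any clique must share a bag in every tree decomposition; so some bag has ≥ 3 vertices and tw(G) ≥ 2. Hence tw(G) = 2 exactly.

Treewidth 2.
One such decomposition:
Bags: B1 = {1, 5, 6}  B2 = {1, 2, 5}  B3 = {1, 5, 7}  B4 = {1, 3, 7}  B5 = {0, 1, 5}  B6 = {5, 6, 8}  B7 = {1, 4, 7}
Tree: B1–B2, B2–B3, B3–B4, B1–B5, B1–B6, B3–B7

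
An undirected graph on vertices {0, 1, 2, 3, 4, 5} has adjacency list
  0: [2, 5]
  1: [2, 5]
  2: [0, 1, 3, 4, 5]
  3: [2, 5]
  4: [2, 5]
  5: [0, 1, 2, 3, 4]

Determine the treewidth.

2

A width-2 tree decomposition is:
Bags: B1 = {1, 2, 5}  B2 = {0, 2, 5}  B3 = {2, 4, 5}  B4 = {2, 3, 5}
Tree: B1–B2, B2–B3, B2–B4
Each bag holds 3 vertices, so the decomposition has width 2, which upper-bounds the treewidth. For the lower bound, the 3 vertices {0, 2, 5} are pairwise adjacent, and any tree decomposition puts a clique entirely inside one bag — forcing width ≥ 2. The upper and lower bounds meet at 2, so that is the treewidth.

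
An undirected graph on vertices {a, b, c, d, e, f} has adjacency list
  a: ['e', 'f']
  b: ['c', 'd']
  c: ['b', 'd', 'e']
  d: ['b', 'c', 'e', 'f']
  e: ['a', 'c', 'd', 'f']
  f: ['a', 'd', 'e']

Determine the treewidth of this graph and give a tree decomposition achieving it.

Treewidth 2.
One such decomposition:
Bags: B1 = {c, d, e}  B2 = {d, e, f}  B3 = {a, e, f}  B4 = {b, c, d}
Tree: B1–B2, B2–B3, B1–B4

Every bag has size at most 3, so the width is 3 − 1 = 2 and tw(G) ≤ 2. Conversely, {c, d, e} is a clique of size 3, and the vertices of any clique must share a bag in every tree decomposition; so some bag has ≥ 3 vertices and tw(G) ≥ 2. Hence tw(G) = 2 exactly.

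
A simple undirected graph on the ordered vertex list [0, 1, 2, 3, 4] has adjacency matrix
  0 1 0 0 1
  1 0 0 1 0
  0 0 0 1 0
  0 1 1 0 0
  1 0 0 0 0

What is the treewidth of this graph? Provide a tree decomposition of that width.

Treewidth 1.
One such decomposition:
Bags: B1 = {2, 3}  B2 = {1, 3}  B3 = {0, 1}  B4 = {0, 4}
Tree: B1–B2, B2–B3, B3–B4

Each bag holds 2 vertices, so the decomposition has width 1, which upper-bounds the treewidth. Any graph with an edge has treewidth ≥ 1, and G has the edge 2–3. Hence tw(G) = 1 exactly.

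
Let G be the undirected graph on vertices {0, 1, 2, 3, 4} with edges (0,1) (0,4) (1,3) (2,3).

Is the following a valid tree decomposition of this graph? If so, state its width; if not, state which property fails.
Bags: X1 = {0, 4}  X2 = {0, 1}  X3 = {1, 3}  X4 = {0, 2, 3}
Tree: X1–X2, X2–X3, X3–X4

No — bags containing vertex 0 are not connected in the tree.

A tree decomposition must satisfy three properties: every vertex lies in some bag; for every edge, both endpoints lie together in some bag; and for every vertex, the bags containing it form a connected subtree. Here bags containing vertex 0 are not connected in the tree, so the decomposition is invalid.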